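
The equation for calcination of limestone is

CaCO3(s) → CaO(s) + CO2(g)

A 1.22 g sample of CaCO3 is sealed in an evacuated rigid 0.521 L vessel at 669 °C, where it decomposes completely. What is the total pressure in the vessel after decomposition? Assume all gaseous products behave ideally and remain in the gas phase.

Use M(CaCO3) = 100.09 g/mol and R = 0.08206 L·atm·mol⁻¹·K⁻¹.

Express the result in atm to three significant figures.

n(CaCO3) = 1.22 / 100.09 = 0.01219 mol
n(gas produced) = (1/1) × 0.01219 = 0.01219 mol
P = nRT/V = 0.01219 × 0.08206 × 942.15 / 0.521 = 1.809 atm

1.81 atm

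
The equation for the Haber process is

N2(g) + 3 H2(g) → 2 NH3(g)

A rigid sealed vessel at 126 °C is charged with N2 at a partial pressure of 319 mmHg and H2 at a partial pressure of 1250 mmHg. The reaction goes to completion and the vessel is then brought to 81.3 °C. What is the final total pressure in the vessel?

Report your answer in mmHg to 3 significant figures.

Because the vessel is rigid and T is held at 126 °C, work the stoichiometry in partial pressures (P_i = n_iRT/V).
P(H2) required for 319 mmHg of N2 = (3/1) × 319 = 957.0 mmHg; available 1250 mmHg, so N2 is limiting.
P(H2) remaining = 1250 − (3/1) × 319 = 293.0 mmHg
P(gaseous products) = (2)/1 × 319 = 638.0 mmHg
P_total at 126 °C = 293.0 + 638.0 = 931.0 mmHg
Scaling to 81.3 °C: P = 931.0 × 354.45/399.15 = 826.7 mmHg

827 mmHg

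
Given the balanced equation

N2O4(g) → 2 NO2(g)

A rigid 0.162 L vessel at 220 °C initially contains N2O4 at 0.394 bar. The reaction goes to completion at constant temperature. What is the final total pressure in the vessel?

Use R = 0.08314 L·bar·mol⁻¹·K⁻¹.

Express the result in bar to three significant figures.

At constant T and V, P ∝ n(gas): 1 mol gas → 2 mol gas.
P_final = (2/1) × 0.394 = 0.7880 bar

0.788 bar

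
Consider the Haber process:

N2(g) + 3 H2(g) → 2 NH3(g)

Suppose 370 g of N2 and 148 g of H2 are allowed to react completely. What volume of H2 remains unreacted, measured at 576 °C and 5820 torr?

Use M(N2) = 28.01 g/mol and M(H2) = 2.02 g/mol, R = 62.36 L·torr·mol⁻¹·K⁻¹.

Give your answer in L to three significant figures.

306 L

n(N2) = 370 / 28.01 = 13.21 mol
n(H2) = 148 / 2.02 = 73.27 mol
For 13.21 mol N2, stoichiometry requires (3/1) × 13.21 = 39.63 mol H2; 73.27 mol is available, so N2 is limiting.
n(H2) consumed = (3/1) × 13.21 = 39.63 mol; remaining = 73.27 − 39.63 = 33.64 mol
V(H2) = nRT/P = 33.64 × 62.36 × 849.15 / 5820 = 306.1 L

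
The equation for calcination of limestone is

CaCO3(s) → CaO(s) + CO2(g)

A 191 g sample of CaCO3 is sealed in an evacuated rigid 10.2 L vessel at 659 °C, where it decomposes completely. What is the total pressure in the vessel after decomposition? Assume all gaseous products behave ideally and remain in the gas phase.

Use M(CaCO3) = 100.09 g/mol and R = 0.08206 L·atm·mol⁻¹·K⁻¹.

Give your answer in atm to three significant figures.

14.3 atm

n(CaCO3) = 191 / 100.09 = 1.908 mol
n(gas produced) = (1/1) × 1.908 = 1.908 mol
P = nRT/V = 1.908 × 0.08206 × 932.15 / 10.2 = 14.31 atm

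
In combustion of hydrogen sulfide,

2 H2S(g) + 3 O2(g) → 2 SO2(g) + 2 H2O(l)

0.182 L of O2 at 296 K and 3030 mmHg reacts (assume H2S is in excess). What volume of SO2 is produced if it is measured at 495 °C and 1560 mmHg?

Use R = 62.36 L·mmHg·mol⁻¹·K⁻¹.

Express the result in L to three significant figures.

0.612 L

n(O2) = PV/RT = (3030 × 0.182) / (62.36 × 296) = 0.02988 mol
n(SO2) = (2/3) × 0.02988 = 0.01992 mol
V = nRT/P = 0.01992 × 62.36 × 768.15 / 1560 = 0.6117 L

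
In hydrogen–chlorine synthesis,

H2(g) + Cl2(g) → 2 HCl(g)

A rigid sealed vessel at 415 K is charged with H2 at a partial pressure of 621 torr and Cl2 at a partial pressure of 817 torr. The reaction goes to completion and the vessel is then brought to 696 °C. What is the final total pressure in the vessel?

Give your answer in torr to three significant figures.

3360 torr

At constant V, partial pressures at 415 K are proportional to moles, so apply stoichiometry directly to pressures.
P(Cl2) required for 621 torr of H2 = (1/1) × 621 = 621.0 torr; available 817 torr, so H2 is limiting.
P(Cl2) remaining = 817 − (1/1) × 621 = 196.0 torr
P(gaseous products) = (2)/1 × 621 = 1242 torr
P_total at 415 K = 196.0 + 1242 = 1438 torr
Scaling to 696 °C: P = 1438 × 969.15/415 = 3358 torr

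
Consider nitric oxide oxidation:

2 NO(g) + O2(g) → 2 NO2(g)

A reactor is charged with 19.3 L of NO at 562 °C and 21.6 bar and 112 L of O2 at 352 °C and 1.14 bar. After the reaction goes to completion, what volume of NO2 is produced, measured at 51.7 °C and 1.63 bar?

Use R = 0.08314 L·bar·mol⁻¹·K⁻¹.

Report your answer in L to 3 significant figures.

81.4 L

n(NO) = PV/RT = (21.6 × 19.3) / (0.08314 × 835.15) = 6.004 mol
n(O2) = PV/RT = (1.14 × 112) / (0.08314 × 625.15) = 2.457 mol
For 6.004 mol NO, stoichiometry requires (1/2) × 6.004 = 3.002 mol O2; 2.457 mol is available, so O2 is limiting.
n(NO2) = (2/1) × 2.457 = 4.914 mol
V(NO2) = nRT/P = 4.914 × 0.08314 × 324.85 / 1.63 = 81.42 L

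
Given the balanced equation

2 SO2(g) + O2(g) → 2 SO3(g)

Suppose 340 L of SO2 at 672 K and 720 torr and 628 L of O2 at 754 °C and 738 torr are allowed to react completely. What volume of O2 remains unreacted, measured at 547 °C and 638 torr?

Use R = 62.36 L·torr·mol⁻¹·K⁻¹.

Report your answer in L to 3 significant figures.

n(SO2) = PV/RT = (720 × 340) / (62.36 × 672) = 5.842 mol
n(O2) = PV/RT = (738 × 628) / (62.36 × 1027.15) = 7.236 mol
For 5.842 mol SO2, stoichiometry requires (1/2) × 5.842 = 2.921 mol O2; 7.236 mol is available, so SO2 is limiting.
n(O2) consumed = (1/2) × 5.842 = 2.921 mol; remaining = 7.236 − 2.921 = 4.315 mol
V(O2) = nRT/P = 4.315 × 62.36 × 820.15 / 638 = 345.9 L

346 L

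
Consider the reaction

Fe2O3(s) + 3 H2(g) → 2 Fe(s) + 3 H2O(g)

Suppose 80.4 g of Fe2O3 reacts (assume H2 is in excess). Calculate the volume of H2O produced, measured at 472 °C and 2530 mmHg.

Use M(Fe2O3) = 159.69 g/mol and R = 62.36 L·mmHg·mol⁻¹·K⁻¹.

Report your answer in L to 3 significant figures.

n(Fe2O3) = 80.40 / 159.69 = 0.5035 mol
n(H2O) = (3/1) × 0.5035 = 1.510 mol
V = nRT/P = 1.510 × 62.36 × 745.15 / 2530 = 27.73 L

27.7 L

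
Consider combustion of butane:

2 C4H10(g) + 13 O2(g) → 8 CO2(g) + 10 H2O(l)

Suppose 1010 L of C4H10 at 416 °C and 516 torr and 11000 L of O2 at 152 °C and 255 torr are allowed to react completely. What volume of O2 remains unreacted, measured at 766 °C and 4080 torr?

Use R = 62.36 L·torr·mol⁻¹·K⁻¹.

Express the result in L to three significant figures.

n(C4H10) = PV/RT = (516 × 1010) / (62.36 × 689.15) = 12.13 mol
n(O2) = PV/RT = (255 × 11000) / (62.36 × 425.15) = 105.8 mol
For 12.13 mol C4H10, stoichiometry requires (13/2) × 12.13 = 78.84 mol O2; 105.8 mol is available, so C4H10 is limiting.
n(O2) consumed = (13/2) × 12.13 = 78.84 mol; remaining = 105.8 − 78.84 = 26.96 mol
V(O2) = nRT/P = 26.96 × 62.36 × 1039.15 / 4080 = 428.2 L

428 L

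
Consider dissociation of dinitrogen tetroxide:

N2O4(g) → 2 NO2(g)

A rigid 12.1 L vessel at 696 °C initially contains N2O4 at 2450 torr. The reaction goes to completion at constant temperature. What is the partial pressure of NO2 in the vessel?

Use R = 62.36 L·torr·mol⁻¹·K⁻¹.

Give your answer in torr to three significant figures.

n(N2O4)₀ = PV/RT = (2450 × 12.1) / (62.36 × 969.15) = 0.4905 mol
n(NO2) = (2/1) × 0.4905 = 0.9810 mol
P(NO2) = nRT/V = 0.9810 × 62.36 × 969.15 / 12.1 = 4900 torr

4900 torr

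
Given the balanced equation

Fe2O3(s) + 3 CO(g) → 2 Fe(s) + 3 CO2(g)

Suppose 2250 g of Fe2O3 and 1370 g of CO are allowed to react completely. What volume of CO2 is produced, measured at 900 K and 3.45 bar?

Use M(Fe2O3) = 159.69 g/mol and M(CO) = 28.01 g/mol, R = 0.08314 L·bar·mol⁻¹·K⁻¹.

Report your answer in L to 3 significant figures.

917 L

n(Fe2O3) = 2250 / 159.69 = 14.09 mol
n(CO) = 1370 / 28.01 = 48.91 mol
For 14.09 mol Fe2O3, stoichiometry requires (3/1) × 14.09 = 42.27 mol CO; 48.91 mol is available, so Fe2O3 is limiting.
n(CO2) = (3/1) × 14.09 = 42.27 mol
V(CO2) = nRT/P = 42.27 × 0.08314 × 900 / 3.45 = 916.8 L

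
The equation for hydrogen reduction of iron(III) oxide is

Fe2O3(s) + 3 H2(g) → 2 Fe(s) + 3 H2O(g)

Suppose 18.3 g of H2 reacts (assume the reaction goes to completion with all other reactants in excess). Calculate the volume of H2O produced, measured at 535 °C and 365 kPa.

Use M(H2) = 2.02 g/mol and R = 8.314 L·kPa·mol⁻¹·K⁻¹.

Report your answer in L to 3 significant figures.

n(H2) = 18.30 / 2.02 = 9.059 mol
n(H2O) = (3/3) × 9.059 = 9.059 mol
V = nRT/P = 9.059 × 8.314 × 808.15 / 365 = 166.8 L

167 L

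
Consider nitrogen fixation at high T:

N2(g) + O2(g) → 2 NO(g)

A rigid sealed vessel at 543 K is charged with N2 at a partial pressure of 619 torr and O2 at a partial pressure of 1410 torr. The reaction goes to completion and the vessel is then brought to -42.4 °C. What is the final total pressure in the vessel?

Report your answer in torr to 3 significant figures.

862 torr

Because the vessel is rigid and T is held at 543 K, work the stoichiometry in partial pressures (P_i = n_iRT/V).
P(O2) required for 619 torr of N2 = (1/1) × 619 = 619.0 torr; available 1410 torr, so N2 is limiting.
P(O2) remaining = 1410 − (1/1) × 619 = 791.0 torr
P(gaseous products) = (2)/1 × 619 = 1238 torr
P_total at 543 K = 791.0 + 1238 = 2029 torr
Scaling to -42.4 °C: P = 2029 × 230.75/543 = 862.2 torr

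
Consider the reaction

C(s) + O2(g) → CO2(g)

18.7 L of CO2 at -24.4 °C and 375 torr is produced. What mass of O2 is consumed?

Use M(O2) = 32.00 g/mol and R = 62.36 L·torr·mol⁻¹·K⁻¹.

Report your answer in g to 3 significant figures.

n(CO2) = PV/RT = (375 × 18.7) / (62.36 × 248.75) = 0.4521 mol
n(O2) = (1/1) × 0.4521 = 0.4521 mol
m(O2) = 0.4521 × 32.00 = 14.47 g

14.5 g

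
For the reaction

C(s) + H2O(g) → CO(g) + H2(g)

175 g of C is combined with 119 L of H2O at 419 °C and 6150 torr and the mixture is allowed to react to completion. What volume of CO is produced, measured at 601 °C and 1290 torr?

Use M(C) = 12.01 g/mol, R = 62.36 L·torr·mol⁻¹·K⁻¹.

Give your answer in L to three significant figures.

616 L

n(C) = 175 / 12.01 = 14.57 mol
n(H2O) = PV/RT = (6150 × 119) / (62.36 × 692.15) = 16.96 mol
For 14.57 mol C, stoichiometry requires (1/1) × 14.57 = 14.57 mol H2O; 16.96 mol is available, so C is limiting.
n(CO) = (1/1) × 14.57 = 14.57 mol
V(CO) = nRT/P = 14.57 × 62.36 × 874.15 / 1290 = 615.7 L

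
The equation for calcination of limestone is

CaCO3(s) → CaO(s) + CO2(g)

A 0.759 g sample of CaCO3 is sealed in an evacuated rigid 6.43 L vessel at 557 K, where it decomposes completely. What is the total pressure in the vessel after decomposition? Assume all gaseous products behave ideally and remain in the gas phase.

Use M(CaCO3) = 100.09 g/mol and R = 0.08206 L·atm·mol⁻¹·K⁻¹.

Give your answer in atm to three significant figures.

n(CaCO3) = 0.759 / 100.09 = 0.007583 mol
n(gas produced) = (1/1) × 0.007583 = 0.007583 mol
P = nRT/V = 0.007583 × 0.08206 × 557 / 6.43 = 0.05390 atm

0.0539 atm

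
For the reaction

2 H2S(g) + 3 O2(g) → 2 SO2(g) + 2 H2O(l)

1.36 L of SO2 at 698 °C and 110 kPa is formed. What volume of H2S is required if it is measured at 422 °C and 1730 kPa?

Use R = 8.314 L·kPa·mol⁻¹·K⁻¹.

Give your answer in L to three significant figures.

0.0619 L

n(SO2) = PV/RT = (110 × 1.36) / (8.314 × 971.15) = 0.01853 mol
n(H2S) = (2/2) × 0.01853 = 0.01853 mol
V = nRT/P = 0.01853 × 8.314 × 695.15 / 1730 = 0.06190 L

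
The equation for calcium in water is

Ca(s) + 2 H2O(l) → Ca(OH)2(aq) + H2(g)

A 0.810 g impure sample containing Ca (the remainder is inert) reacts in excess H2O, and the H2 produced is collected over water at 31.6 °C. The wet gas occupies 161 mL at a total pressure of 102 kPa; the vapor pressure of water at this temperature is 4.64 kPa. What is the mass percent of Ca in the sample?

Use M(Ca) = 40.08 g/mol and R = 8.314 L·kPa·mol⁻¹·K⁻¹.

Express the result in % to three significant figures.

P(H2) = 102 − 4.64 = 97.36 kPa
n(H2) = PV/RT = (97.36 × 0.1610) / (8.314 × 304.75) = 0.006187 mol
n(Ca) = (1/1) × 0.006187 = 0.006187 mol
m(Ca) = 0.006187 × 40.08 = 0.2480 g
%Ca = 0.2480 / 0.810 × 100 = 30.62%

30.6 %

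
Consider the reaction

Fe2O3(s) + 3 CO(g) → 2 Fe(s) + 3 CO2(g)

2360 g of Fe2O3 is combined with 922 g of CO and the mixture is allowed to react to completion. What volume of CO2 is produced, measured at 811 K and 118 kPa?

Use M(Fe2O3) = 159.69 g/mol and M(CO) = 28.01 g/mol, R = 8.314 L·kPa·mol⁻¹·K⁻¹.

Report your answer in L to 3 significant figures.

n(Fe2O3) = 2360 / 159.69 = 14.78 mol
n(CO) = 922 / 28.01 = 32.92 mol
For 14.78 mol Fe2O3, stoichiometry requires (3/1) × 14.78 = 44.34 mol CO; 32.92 mol is available, so CO is limiting.
n(CO2) = (3/3) × 32.92 = 32.92 mol
V(CO2) = nRT/P = 32.92 × 8.314 × 811 / 118 = 1881 L

1880 L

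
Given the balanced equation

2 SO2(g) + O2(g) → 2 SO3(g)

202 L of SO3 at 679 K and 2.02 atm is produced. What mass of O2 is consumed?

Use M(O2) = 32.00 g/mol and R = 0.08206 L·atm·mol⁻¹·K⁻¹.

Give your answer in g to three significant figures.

n(SO3) = PV/RT = (2.02 × 202) / (0.08206 × 679) = 7.323 mol
n(O2) = (1/2) × 7.323 = 3.662 mol
m(O2) = 3.662 × 32.00 = 117.2 g

117 g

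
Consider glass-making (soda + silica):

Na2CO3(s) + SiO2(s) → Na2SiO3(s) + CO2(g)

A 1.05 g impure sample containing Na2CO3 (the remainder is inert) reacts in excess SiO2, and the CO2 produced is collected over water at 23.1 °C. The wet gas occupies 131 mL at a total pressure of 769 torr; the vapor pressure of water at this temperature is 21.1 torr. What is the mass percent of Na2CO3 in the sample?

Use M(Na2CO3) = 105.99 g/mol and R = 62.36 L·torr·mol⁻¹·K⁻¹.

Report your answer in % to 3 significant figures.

53.5 %

P(CO2) = 769 − 21.1 = 747.9 torr
n(CO2) = PV/RT = (747.9 × 0.1310) / (62.36 × 296.25) = 0.005303 mol
n(Na2CO3) = (1/1) × 0.005303 = 0.005303 mol
m(Na2CO3) = 0.005303 × 105.99 = 0.5621 g
%Na2CO3 = 0.5621 / 1.05 × 100 = 53.53%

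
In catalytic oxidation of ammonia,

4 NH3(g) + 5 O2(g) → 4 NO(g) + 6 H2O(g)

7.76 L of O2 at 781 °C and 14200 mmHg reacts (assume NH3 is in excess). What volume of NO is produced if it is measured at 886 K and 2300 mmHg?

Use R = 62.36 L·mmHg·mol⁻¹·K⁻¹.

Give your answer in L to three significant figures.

n(O2) = PV/RT = (14200 × 7.76) / (62.36 × 1054.15) = 1.676 mol
n(NO) = (4/5) × 1.676 = 1.341 mol
V = nRT/P = 1.341 × 62.36 × 886 / 2300 = 32.21 L

32.2 L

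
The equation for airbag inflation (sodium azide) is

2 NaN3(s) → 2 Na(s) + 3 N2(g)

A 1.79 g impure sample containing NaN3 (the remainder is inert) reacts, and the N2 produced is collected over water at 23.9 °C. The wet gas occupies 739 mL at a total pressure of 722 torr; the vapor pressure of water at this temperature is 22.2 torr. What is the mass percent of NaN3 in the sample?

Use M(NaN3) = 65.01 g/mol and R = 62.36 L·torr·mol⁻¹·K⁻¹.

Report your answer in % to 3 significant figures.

P(N2) = 722 − 22.2 = 699.8 torr
n(N2) = PV/RT = (699.8 × 0.7390) / (62.36 × 297.05) = 0.02792 mol
n(NaN3) = (2/3) × 0.02792 = 0.01861 mol
m(NaN3) = 0.01861 × 65.01 = 1.210 g
%NaN3 = 1.210 / 1.79 × 100 = 67.60%

67.6 %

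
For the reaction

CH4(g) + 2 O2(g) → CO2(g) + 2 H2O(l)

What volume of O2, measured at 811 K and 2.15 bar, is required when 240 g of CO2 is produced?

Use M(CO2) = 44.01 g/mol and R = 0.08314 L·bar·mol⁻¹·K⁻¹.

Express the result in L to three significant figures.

n(CO2) = 240.0 / 44.01 = 5.453 mol
n(O2) = (2/1) × 5.453 = 10.91 mol
V = nRT/P = 10.91 × 0.08314 × 811 / 2.15 = 342.2 L

342 L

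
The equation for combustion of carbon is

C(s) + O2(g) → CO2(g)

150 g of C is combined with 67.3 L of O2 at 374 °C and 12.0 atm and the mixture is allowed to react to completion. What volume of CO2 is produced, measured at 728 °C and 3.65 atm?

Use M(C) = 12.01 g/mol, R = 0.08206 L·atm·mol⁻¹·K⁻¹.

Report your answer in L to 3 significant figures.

n(C) = 150 / 12.01 = 12.49 mol
n(O2) = PV/RT = (12.0 × 67.3) / (0.08206 × 647.15) = 15.21 mol
For 12.49 mol C, stoichiometry requires (1/1) × 12.49 = 12.49 mol O2; 15.21 mol is available, so C is limiting.
n(CO2) = (1/1) × 12.49 = 12.49 mol
V(CO2) = nRT/P = 12.49 × 0.08206 × 1001.15 / 3.65 = 281.1 L

281 L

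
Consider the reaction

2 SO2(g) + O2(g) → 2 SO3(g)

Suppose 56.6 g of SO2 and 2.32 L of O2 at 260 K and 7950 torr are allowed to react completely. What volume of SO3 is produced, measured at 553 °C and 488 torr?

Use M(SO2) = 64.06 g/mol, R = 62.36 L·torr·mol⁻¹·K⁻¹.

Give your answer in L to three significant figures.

93.3 L

n(SO2) = 56.6 / 64.06 = 0.8835 mol
n(O2) = PV/RT = (7950 × 2.32) / (62.36 × 260) = 1.138 mol
For 0.8835 mol SO2, stoichiometry requires (1/2) × 0.8835 = 0.4417 mol O2; 1.138 mol is available, so SO2 is limiting.
n(SO3) = (2/2) × 0.8835 = 0.8835 mol
V(SO3) = nRT/P = 0.8835 × 62.36 × 826.15 / 488 = 93.27 L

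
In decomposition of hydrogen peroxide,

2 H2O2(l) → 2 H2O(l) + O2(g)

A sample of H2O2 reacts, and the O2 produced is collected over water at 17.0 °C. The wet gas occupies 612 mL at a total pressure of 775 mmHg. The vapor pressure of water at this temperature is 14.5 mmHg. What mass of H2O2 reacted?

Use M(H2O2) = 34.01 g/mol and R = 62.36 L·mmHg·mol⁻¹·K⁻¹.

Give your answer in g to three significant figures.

P(O2) = 775 − 14.5 = 760.5 mmHg
n(O2) = PV/RT = (760.5 × 0.6120) / (62.36 × 290.15) = 0.02572 mol
n(H2O2) = (2/1) × 0.02572 = 0.05144 mol
m(H2O2) = 0.05144 × 34.01 = 1.749 g

1.75 g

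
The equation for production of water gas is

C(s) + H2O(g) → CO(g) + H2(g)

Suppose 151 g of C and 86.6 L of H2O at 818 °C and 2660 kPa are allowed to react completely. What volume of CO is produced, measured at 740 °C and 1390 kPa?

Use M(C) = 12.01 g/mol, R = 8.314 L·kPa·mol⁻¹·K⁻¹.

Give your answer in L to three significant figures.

n(C) = 151 / 12.01 = 12.57 mol
n(H2O) = PV/RT = (2660 × 86.6) / (8.314 × 1091.15) = 25.39 mol
For 12.57 mol C, stoichiometry requires (1/1) × 12.57 = 12.57 mol H2O; 25.39 mol is available, so C is limiting.
n(CO) = (1/1) × 12.57 = 12.57 mol
V(CO) = nRT/P = 12.57 × 8.314 × 1013.15 / 1390 = 76.17 L

76.2 L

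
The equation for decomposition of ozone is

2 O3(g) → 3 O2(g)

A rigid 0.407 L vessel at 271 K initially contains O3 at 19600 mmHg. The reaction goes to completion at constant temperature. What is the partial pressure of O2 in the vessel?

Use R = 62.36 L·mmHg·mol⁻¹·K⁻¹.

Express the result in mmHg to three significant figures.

n(O3)₀ = PV/RT = (19600 × 0.407) / (62.36 × 271) = 0.4720 mol
n(O2) = (3/2) × 0.4720 = 0.7080 mol
P(O2) = nRT/V = 0.7080 × 62.36 × 271 / 0.407 = 29400 mmHg

29400 mmHg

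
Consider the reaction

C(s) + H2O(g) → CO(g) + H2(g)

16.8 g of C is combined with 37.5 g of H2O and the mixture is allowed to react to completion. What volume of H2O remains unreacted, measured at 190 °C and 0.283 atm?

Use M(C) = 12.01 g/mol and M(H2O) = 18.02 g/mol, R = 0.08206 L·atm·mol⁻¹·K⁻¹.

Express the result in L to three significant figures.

91.6 L

n(C) = 16.8 / 12.01 = 1.399 mol
n(H2O) = 37.5 / 18.02 = 2.081 mol
For 1.399 mol C, stoichiometry requires (1/1) × 1.399 = 1.399 mol H2O; 2.081 mol is available, so C is limiting.
n(H2O) consumed = (1/1) × 1.399 = 1.399 mol; remaining = 2.081 − 1.399 = 0.6820 mol
V(H2O) = nRT/P = 0.6820 × 0.08206 × 463.15 / 0.283 = 91.59 L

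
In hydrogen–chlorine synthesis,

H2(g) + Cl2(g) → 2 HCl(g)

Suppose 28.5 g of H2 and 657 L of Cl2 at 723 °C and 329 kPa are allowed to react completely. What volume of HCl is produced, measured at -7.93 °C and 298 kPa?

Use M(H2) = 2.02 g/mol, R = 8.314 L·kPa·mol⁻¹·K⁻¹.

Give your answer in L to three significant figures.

n(H2) = 28.5 / 2.02 = 14.11 mol
n(Cl2) = PV/RT = (329 × 657) / (8.314 × 996.15) = 26.10 mol
For 14.11 mol H2, stoichiometry requires (1/1) × 14.11 = 14.11 mol Cl2; 26.10 mol is available, so H2 is limiting.
n(HCl) = (2/1) × 14.11 = 28.22 mol
V(HCl) = nRT/P = 28.22 × 8.314 × 265.22 / 298 = 208.8 L

209 L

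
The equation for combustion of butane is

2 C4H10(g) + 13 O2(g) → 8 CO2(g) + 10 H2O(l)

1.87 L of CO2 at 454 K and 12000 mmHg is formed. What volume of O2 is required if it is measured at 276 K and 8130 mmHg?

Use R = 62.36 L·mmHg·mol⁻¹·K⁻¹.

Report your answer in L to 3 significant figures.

2.73 L

n(CO2) = PV/RT = (12000 × 1.87) / (62.36 × 454) = 0.7926 mol
n(O2) = (13/8) × 0.7926 = 1.288 mol
V = nRT/P = 1.288 × 62.36 × 276 / 8130 = 2.727 L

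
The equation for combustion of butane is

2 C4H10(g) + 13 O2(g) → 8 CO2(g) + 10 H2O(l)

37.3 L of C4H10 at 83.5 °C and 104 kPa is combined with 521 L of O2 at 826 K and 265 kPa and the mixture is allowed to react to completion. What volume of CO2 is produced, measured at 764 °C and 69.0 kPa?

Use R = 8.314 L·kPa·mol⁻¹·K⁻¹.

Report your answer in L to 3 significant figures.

n(C4H10) = PV/RT = (104 × 37.3) / (8.314 × 356.65) = 1.308 mol
n(O2) = PV/RT = (265 × 521) / (8.314 × 826) = 20.10 mol
For 1.308 mol C4H10, stoichiometry requires (13/2) × 1.308 = 8.502 mol O2; 20.10 mol is available, so C4H10 is limiting.
n(CO2) = (8/2) × 1.308 = 5.232 mol
V(CO2) = nRT/P = 5.232 × 8.314 × 1037.15 / 69.0 = 653.8 L

654 L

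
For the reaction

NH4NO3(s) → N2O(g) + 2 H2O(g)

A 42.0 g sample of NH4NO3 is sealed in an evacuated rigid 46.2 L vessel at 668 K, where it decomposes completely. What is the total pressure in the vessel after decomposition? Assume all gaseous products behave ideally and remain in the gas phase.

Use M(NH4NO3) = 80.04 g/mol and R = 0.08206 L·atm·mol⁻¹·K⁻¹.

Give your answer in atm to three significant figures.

1.87 atm

n(NH4NO3) = 42.0 / 80.04 = 0.5247 mol
n(gas produced) = (3/1) × 0.5247 = 1.574 mol
P = nRT/V = 1.574 × 0.08206 × 668 / 46.2 = 1.868 atm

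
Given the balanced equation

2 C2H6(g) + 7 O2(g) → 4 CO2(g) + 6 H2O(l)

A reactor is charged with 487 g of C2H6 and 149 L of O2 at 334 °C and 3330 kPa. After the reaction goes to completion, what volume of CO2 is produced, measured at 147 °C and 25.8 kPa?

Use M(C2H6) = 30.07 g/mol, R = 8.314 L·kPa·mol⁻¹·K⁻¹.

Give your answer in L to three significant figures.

n(C2H6) = 487 / 30.07 = 16.20 mol
n(O2) = PV/RT = (3330 × 149) / (8.314 × 607.15) = 98.29 mol
For 16.20 mol C2H6, stoichiometry requires (7/2) × 16.20 = 56.70 mol O2; 98.29 mol is available, so C2H6 is limiting.
n(CO2) = (4/2) × 16.20 = 32.40 mol
V(CO2) = nRT/P = 32.40 × 8.314 × 420.15 / 25.8 = 4387 L

4390 L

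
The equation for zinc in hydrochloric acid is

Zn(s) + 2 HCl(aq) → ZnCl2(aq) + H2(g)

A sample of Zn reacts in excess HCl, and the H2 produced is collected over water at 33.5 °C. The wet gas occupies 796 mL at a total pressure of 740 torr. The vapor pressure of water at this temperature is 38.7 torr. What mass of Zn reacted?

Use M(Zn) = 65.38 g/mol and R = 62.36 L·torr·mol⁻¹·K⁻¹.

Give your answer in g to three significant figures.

P(H2) = 740 − 38.7 = 701.3 torr
n(H2) = PV/RT = (701.3 × 0.7960) / (62.36 × 306.65) = 0.02919 mol
n(Zn) = (1/1) × 0.02919 = 0.02919 mol
m(Zn) = 0.02919 × 65.38 = 1.908 g

1.91 g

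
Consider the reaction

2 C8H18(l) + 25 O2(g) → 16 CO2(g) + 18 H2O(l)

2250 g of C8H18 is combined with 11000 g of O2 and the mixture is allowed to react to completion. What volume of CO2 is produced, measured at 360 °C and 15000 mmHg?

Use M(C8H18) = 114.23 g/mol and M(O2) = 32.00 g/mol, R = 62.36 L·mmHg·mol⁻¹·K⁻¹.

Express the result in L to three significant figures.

415 L

n(C8H18) = 2250 / 114.23 = 19.70 mol
n(O2) = 11000 / 32.00 = 343.8 mol
For 19.70 mol C8H18, stoichiometry requires (25/2) × 19.70 = 246.2 mol O2; 343.8 mol is available, so C8H18 is limiting.
n(CO2) = (16/2) × 19.70 = 157.6 mol
V(CO2) = nRT/P = 157.6 × 62.36 × 633.15 / 15000 = 414.8 L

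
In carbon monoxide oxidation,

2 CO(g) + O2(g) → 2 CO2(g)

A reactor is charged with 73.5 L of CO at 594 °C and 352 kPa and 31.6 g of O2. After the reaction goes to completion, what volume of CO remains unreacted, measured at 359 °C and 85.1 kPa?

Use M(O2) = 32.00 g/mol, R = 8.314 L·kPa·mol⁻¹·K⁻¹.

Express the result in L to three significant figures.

n(CO) = PV/RT = (352 × 73.5) / (8.314 × 867.15) = 3.589 mol
n(O2) = 31.6 / 32.00 = 0.9875 mol
For 3.589 mol CO, stoichiometry requires (1/2) × 3.589 = 1.794 mol O2; 0.9875 mol is available, so O2 is limiting.
n(CO) consumed = (2/1) × 0.9875 = 1.975 mol; remaining = 3.589 − 1.975 = 1.614 mol
V(CO) = nRT/P = 1.614 × 8.314 × 632.15 / 85.1 = 99.68 L

99.7 L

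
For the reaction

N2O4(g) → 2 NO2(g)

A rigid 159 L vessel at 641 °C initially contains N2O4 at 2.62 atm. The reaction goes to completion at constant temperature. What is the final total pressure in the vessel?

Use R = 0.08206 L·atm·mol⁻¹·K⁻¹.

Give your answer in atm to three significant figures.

5.24 atm

Since T and V are fixed, P_final/P_initial = n_final/n_initial = 2/1.
P_final = (2/1) × 2.62 = 5.240 atm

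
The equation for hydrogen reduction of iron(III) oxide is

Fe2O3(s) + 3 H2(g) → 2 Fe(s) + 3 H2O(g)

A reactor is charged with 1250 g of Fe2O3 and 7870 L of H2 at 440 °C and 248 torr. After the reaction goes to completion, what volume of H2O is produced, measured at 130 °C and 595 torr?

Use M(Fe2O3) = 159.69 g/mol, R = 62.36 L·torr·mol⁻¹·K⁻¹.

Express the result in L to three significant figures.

992 L

n(Fe2O3) = 1250 / 159.69 = 7.828 mol
n(H2) = PV/RT = (248 × 7870) / (62.36 × 713.15) = 43.89 mol
For 7.828 mol Fe2O3, stoichiometry requires (3/1) × 7.828 = 23.48 mol H2; 43.89 mol is available, so Fe2O3 is limiting.
n(H2O) = (3/1) × 7.828 = 23.48 mol
V(H2O) = nRT/P = 23.48 × 62.36 × 403.15 / 595 = 992.1 L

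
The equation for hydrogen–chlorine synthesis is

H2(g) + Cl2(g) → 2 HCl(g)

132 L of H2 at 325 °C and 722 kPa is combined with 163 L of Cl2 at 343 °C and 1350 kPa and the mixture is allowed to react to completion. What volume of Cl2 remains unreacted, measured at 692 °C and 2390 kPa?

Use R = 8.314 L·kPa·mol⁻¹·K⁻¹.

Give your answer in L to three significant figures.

79.9 L

n(H2) = PV/RT = (722 × 132) / (8.314 × 598.15) = 19.16 mol
n(Cl2) = PV/RT = (1350 × 163) / (8.314 × 616.15) = 42.96 mol
For 19.16 mol H2, stoichiometry requires (1/1) × 19.16 = 19.16 mol Cl2; 42.96 mol is available, so H2 is limiting.
n(Cl2) consumed = (1/1) × 19.16 = 19.16 mol; remaining = 42.96 − 19.16 = 23.80 mol
V(Cl2) = nRT/P = 23.80 × 8.314 × 965.15 / 2390 = 79.91 L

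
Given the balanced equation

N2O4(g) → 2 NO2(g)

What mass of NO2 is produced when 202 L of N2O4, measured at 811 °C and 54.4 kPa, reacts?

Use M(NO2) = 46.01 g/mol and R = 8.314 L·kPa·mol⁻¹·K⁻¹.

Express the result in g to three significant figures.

112 g

n(N2O4) = PV/RT = (54.4 × 202) / (8.314 × 1084.15) = 1.219 mol
n(NO2) = (2/1) × 1.219 = 2.438 mol
m(NO2) = 2.438 × 46.01 = 112.2 g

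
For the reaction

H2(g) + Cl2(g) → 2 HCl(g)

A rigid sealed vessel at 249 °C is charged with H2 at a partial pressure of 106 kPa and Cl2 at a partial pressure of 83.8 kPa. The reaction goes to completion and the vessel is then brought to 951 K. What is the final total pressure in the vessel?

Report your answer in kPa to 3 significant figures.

Because the vessel is rigid and T is held at 249 °C, work the stoichiometry in partial pressures (P_i = n_iRT/V).
P(Cl2) required for 106 kPa of H2 = (1/1) × 106 = 106.0 kPa; available 83.8 kPa, so Cl2 is limiting.
P(H2) remaining = 106 − (1/1) × 83.8 = 22.20 kPa
P(gaseous products) = (2)/1 × 83.8 = 167.6 kPa
P_total at 249 °C = 22.20 + 167.6 = 189.8 kPa
Scaling to 951 K: P = 189.8 × 951/522.15 = 345.7 kPa

346 kPa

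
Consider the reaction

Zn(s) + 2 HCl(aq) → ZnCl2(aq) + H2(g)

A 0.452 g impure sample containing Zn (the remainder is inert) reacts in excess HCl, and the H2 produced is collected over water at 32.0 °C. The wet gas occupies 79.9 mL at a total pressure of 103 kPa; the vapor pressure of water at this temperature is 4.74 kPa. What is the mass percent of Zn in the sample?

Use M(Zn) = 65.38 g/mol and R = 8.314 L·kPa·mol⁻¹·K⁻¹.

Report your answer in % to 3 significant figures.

P(H2) = 103 − 4.74 = 98.26 kPa
n(H2) = PV/RT = (98.26 × 0.07990) / (8.314 × 305.15) = 0.003095 mol
n(Zn) = (1/1) × 0.003095 = 0.003095 mol
m(Zn) = 0.003095 × 65.38 = 0.2024 g
%Zn = 0.2024 / 0.452 × 100 = 44.78%

44.8 %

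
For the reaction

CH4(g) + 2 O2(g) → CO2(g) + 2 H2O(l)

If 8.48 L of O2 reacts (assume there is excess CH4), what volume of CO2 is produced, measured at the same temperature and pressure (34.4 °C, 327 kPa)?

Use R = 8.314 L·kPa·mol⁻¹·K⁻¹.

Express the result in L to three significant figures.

4.24 L

At constant T and P, gas volumes are in the mole ratio: V(CO2) = (1/2) × 8.48 = 4.240 L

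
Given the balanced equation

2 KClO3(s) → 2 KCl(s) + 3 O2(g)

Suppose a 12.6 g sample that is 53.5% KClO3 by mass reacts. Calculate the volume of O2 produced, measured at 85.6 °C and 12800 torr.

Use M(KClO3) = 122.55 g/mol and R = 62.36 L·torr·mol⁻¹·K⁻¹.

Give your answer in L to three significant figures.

0.144 L

mass of KClO3 = 12.6 × 53.5/100 = 6.741 g
n(KClO3) = 6.741 / 122.55 = 0.05501 mol
n(O2) = (3/2) × 0.05501 = 0.08252 mol
V = nRT/P = 0.08252 × 62.36 × 358.75 / 12800 = 0.1442 L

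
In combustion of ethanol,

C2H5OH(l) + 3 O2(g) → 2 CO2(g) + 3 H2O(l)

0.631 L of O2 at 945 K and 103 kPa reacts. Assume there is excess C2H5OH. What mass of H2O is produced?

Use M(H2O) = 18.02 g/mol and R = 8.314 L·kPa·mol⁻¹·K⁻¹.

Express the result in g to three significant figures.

0.149 g

n(O2) = PV/RT = (103 × 0.631) / (8.314 × 945) = 0.008272 mol
n(H2O) = (3/3) × 0.008272 = 0.008272 mol
m(H2O) = 0.008272 × 18.02 = 0.1491 g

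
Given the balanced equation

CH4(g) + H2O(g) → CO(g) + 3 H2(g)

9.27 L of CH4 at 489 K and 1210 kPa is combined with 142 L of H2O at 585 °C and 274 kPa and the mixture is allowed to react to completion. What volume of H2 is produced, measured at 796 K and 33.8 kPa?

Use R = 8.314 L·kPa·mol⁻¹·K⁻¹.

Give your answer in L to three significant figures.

n(CH4) = PV/RT = (1210 × 9.27) / (8.314 × 489) = 2.759 mol
n(H2O) = PV/RT = (274 × 142) / (8.314 × 858.15) = 5.453 mol
For 2.759 mol CH4, stoichiometry requires (1/1) × 2.759 = 2.759 mol H2O; 5.453 mol is available, so CH4 is limiting.
n(H2) = (3/1) × 2.759 = 8.277 mol
V(H2) = nRT/P = 8.277 × 8.314 × 796 / 33.8 = 1621 L

1620 L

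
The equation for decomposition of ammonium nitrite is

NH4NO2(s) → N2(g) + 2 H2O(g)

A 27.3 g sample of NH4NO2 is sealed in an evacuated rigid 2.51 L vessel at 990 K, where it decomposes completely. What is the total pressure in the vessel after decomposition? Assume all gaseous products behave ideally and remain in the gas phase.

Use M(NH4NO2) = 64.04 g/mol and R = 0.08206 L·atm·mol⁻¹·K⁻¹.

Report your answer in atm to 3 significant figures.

41.4 atm

n(NH4NO2) = 27.3 / 64.04 = 0.4263 mol
n(gas produced) = (3/1) × 0.4263 = 1.279 mol
P = nRT/V = 1.279 × 0.08206 × 990 / 2.51 = 41.40 atm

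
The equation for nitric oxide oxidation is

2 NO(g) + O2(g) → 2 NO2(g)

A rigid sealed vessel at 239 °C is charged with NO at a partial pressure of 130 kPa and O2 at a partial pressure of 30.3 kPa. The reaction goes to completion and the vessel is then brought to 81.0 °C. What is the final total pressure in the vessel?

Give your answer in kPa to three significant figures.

89.9 kPa

With V and T fixed, P_i ∝ n_i, so the mole ratios apply directly to partial pressures at 239 °C.
P(O2) required for 130 kPa of NO = (1/2) × 130 = 65.00 kPa; available 30.3 kPa, so O2 is limiting.
P(NO) remaining = 130 − (2/1) × 30.3 = 69.40 kPa
P(gaseous products) = (2)/1 × 30.3 = 60.60 kPa
P_total at 239 °C = 69.40 + 60.60 = 130.0 kPa
Scaling to 81.0 °C: P = 130.0 × 354.15/512.15 = 89.89 kPa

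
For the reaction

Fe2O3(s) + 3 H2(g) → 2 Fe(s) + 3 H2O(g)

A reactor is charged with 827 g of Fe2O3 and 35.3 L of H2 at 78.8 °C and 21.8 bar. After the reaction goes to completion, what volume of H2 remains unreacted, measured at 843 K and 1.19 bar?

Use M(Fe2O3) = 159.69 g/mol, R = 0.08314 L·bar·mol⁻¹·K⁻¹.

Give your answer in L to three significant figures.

n(Fe2O3) = 827 / 159.69 = 5.179 mol
n(H2) = PV/RT = (21.8 × 35.3) / (0.08314 × 351.95) = 26.30 mol
For 5.179 mol Fe2O3, stoichiometry requires (3/1) × 5.179 = 15.54 mol H2; 26.30 mol is available, so Fe2O3 is limiting.
n(H2) consumed = (3/1) × 5.179 = 15.54 mol; remaining = 26.30 − 15.54 = 10.76 mol
V(H2) = nRT/P = 10.76 × 0.08314 × 843 / 1.19 = 633.7 L

634 L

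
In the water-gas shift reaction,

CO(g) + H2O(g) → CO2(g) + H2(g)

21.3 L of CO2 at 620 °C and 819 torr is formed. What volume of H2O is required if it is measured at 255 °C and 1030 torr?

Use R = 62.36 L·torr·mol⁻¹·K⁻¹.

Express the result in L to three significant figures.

n(CO2) = PV/RT = (819 × 21.3) / (62.36 × 893.15) = 0.3132 mol
n(H2O) = (1/1) × 0.3132 = 0.3132 mol
V = nRT/P = 0.3132 × 62.36 × 528.15 / 1030 = 10.01 L

10.0 L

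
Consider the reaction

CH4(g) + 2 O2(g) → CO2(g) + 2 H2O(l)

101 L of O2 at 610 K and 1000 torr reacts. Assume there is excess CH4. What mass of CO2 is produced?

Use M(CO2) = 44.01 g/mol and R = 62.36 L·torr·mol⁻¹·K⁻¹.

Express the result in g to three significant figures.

n(O2) = PV/RT = (1000 × 101) / (62.36 × 610) = 2.655 mol
n(CO2) = (1/2) × 2.655 = 1.327 mol
m(CO2) = 1.327 × 44.01 = 58.40 g

58.4 g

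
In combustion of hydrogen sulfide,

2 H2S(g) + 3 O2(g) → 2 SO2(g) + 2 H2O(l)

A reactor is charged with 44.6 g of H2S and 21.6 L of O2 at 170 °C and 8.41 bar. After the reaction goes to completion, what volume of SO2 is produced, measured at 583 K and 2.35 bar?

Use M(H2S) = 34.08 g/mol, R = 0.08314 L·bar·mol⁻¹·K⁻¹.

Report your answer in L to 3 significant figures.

n(H2S) = 44.6 / 34.08 = 1.309 mol
n(O2) = PV/RT = (8.41 × 21.6) / (0.08314 × 443.15) = 4.930 mol
For 1.309 mol H2S, stoichiometry requires (3/2) × 1.309 = 1.963 mol O2; 4.930 mol is available, so H2S is limiting.
n(SO2) = (2/2) × 1.309 = 1.309 mol
V(SO2) = nRT/P = 1.309 × 0.08314 × 583 / 2.35 = 27.00 L

27.0 L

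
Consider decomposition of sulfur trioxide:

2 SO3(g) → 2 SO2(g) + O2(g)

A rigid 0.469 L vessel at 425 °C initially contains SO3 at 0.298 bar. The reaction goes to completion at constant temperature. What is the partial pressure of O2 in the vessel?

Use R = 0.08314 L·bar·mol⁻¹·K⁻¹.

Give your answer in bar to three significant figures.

0.149 bar

n(SO3)₀ = PV/RT = (0.298 × 0.469) / (0.08314 × 698.15) = 0.002408 mol
n(O2) = (1/2) × 0.002408 = 0.001204 mol
P(O2) = nRT/V = 0.001204 × 0.08314 × 698.15 / 0.469 = 0.1490 bar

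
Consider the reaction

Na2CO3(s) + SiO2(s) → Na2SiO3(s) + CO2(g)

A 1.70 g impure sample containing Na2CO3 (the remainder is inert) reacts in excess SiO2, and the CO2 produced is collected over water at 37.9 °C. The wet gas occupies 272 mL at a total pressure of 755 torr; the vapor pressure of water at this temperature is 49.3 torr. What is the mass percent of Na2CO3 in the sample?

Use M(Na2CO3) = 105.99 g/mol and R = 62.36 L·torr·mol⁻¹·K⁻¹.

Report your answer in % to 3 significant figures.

P(CO2) = 755 − 49.3 = 705.7 torr
n(CO2) = PV/RT = (705.7 × 0.2720) / (62.36 × 311.05) = 0.009896 mol
n(Na2CO3) = (1/1) × 0.009896 = 0.009896 mol
m(Na2CO3) = 0.009896 × 105.99 = 1.049 g
%Na2CO3 = 1.049 / 1.70 × 100 = 61.71%

61.7 %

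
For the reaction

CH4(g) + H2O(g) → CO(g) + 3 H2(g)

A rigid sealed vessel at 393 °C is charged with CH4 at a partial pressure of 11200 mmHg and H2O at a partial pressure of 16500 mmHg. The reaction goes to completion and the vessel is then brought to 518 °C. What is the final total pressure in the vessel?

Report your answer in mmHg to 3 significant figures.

At constant V, partial pressures at 393 °C are proportional to moles, so apply stoichiometry directly to pressures.
P(H2O) required for 11200 mmHg of CH4 = (1/1) × 11200 = 11200 mmHg; available 16500 mmHg, so CH4 is limiting.
P(H2O) remaining = 16500 − (1/1) × 11200 = 5300 mmHg
P(gaseous products) = (1+3)/1 × 11200 = 44800 mmHg
P_total at 393 °C = 5300 + 44800 = 50100 mmHg
Scaling to 518 °C: P = 50100 × 791.15/666.15 = 59500 mmHg

59500 mmHg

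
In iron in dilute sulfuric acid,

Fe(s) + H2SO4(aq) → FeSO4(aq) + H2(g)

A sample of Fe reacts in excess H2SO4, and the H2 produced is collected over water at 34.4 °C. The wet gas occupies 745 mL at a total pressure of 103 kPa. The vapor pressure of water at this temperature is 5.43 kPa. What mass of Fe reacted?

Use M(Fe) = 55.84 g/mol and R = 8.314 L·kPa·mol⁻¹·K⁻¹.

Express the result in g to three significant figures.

P(H2) = 103 − 5.43 = 97.57 kPa
n(H2) = PV/RT = (97.57 × 0.7450) / (8.314 × 307.55) = 0.02843 mol
n(Fe) = (1/1) × 0.02843 = 0.02843 mol
m(Fe) = 0.02843 × 55.84 = 1.588 g

1.59 g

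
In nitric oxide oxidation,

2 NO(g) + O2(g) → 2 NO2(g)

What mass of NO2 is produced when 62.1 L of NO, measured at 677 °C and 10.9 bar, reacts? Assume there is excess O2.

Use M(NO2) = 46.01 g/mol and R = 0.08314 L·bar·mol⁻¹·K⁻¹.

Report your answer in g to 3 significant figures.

n(NO) = PV/RT = (10.9 × 62.1) / (0.08314 × 950.15) = 8.569 mol
n(NO2) = (2/2) × 8.569 = 8.569 mol
m(NO2) = 8.569 × 46.01 = 394.3 g

394 g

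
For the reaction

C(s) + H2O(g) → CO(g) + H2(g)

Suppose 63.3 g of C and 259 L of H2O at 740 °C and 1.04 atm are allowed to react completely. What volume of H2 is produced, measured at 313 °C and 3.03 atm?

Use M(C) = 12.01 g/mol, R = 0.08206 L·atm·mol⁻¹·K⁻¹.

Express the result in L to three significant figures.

n(C) = 63.3 / 12.01 = 5.271 mol
n(H2O) = PV/RT = (1.04 × 259) / (0.08206 × 1013.15) = 3.240 mol
For 5.271 mol C, stoichiometry requires (1/1) × 5.271 = 5.271 mol H2O; 3.240 mol is available, so H2O is limiting.
n(H2) = (1/1) × 3.240 = 3.240 mol
V(H2) = nRT/P = 3.240 × 0.08206 × 586.15 / 3.03 = 51.43 L

51.4 L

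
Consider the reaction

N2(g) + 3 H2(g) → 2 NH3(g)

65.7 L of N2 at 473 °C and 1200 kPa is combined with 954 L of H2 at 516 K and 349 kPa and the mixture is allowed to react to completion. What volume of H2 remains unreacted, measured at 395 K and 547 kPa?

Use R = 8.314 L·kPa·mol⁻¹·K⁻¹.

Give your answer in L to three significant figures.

n(N2) = PV/RT = (1200 × 65.7) / (8.314 × 746.15) = 12.71 mol
n(H2) = PV/RT = (349 × 954) / (8.314 × 516) = 77.61 mol
For 12.71 mol N2, stoichiometry requires (3/1) × 12.71 = 38.13 mol H2; 77.61 mol is available, so N2 is limiting.
n(H2) consumed = (3/1) × 12.71 = 38.13 mol; remaining = 77.61 − 38.13 = 39.48 mol
V(H2) = nRT/P = 39.48 × 8.314 × 395 / 547 = 237.0 L

237 L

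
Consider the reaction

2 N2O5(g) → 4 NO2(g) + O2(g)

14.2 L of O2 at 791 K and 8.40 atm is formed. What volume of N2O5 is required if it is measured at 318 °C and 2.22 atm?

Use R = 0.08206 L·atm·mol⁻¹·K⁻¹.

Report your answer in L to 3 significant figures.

80.3 L

n(O2) = PV/RT = (8.40 × 14.2) / (0.08206 × 791) = 1.838 mol
n(N2O5) = (2/1) × 1.838 = 3.676 mol
V = nRT/P = 3.676 × 0.08206 × 591.15 / 2.22 = 80.33 L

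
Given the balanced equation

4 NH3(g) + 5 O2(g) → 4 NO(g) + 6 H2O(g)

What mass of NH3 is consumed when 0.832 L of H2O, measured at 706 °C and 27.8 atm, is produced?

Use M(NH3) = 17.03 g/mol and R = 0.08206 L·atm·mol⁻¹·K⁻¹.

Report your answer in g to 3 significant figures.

n(H2O) = PV/RT = (27.8 × 0.832) / (0.08206 × 979.15) = 0.2879 mol
n(NH3) = (4/6) × 0.2879 = 0.1919 mol
m(NH3) = 0.1919 × 17.03 = 3.268 g

3.27 g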